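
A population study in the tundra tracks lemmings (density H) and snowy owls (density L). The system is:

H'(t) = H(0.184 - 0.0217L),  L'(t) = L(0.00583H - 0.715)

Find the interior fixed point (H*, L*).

Set dL/dt = 0 with L > 0: 0.00583H - 0.715 = 0, so H* = 0.715/0.00583 = 123.
Set dH/dt = 0 with H > 0: 0.184 - 0.0217L = 0, so L* = 0.184/0.0217 = 8.48.

H* ≈ 123, L* ≈ 8.48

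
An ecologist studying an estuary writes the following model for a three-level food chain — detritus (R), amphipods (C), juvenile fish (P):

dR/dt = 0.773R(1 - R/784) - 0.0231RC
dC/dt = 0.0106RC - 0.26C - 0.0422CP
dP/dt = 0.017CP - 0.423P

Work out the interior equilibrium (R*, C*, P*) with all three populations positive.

From dP/dt = 0: 0.017C* = 0.423, so C* = 24.9.
From dR/dt = 0: 0.773(1 - R*/784) = 0.0231·24.9, giving R* = 784·(1 - 0.744) = 201.
From dC/dt = 0: 0.0106·201 - 0.26 = 0.0422P*, so P* = 1.87/0.0422 = 44.3.

R* ≈ 201, C* ≈ 24.9, P* ≈ 44.3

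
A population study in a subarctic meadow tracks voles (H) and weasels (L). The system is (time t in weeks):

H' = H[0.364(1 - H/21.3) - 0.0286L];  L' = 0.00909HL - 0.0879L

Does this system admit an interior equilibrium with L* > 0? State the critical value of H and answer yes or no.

Threshold H = 9.67; K > 9.67, so yes, the predator persists.

The predator equation gives dL/dt > 0 only when H > 0.0879/0.00909 = 9.67.
Without the predator, H → K = 21.3. Since 21.3 > 9.67, the predator can invade and persist.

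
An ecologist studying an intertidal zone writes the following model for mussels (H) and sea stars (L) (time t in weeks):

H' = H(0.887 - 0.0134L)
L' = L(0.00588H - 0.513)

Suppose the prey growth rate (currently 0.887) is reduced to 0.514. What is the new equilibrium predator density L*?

L* ≈ 38.4

At the interior fixed point, setting dH/dt = 0 with H > 0 fixes L* = (prey growth rate)/(HL coefficient) — independent of the other coefficients.
With the change, L* = 0.514/0.0134 = 38.4; it falls from 66.2.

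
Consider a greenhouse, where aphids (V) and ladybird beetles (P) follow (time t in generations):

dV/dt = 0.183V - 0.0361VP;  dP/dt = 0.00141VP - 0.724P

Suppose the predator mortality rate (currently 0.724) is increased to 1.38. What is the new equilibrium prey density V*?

V* ≈ 979

At the interior fixed point, setting dP/dt = 0 with P > 0 fixes V* = (predator death rate)/(VP coefficient) — independent of the other coefficients.
With the change, V* = 1.38/0.00141 = 979; it rises from 513.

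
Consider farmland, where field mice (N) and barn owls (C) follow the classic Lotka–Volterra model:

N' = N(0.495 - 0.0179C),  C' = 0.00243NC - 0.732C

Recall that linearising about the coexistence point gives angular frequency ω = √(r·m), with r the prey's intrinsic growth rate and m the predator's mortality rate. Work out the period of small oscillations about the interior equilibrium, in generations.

Here r = 0.495 and m = 0.732, so r·m = 0.362.
ω = √0.362 = 0.602 per generation, hence T = 2π/ω ≈ 10.4 generations.

T ≈ 10.4 generations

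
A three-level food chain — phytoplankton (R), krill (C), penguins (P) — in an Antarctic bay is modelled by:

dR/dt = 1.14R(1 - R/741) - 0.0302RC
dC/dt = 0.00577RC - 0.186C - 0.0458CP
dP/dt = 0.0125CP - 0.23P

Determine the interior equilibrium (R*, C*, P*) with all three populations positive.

R* ≈ 380, C* ≈ 18.4, P* ≈ 43.8

From dP/dt = 0: 0.0125C* = 0.23, so C* = 18.4.
From dR/dt = 0: 1.14(1 - R*/741) = 0.0302·18.4, giving R* = 741·(1 - 0.487) = 380.
From dC/dt = 0: 0.00577·380 - 0.186 = 0.0458P*, so P* = 2.01/0.0458 = 43.8.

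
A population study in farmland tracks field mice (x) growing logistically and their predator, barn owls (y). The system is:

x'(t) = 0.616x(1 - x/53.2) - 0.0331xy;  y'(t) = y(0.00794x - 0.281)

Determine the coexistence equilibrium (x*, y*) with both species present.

From dy/dt = 0 with y > 0: 0.00794x* = 0.281, so x* = 35.4.
Substitute into dx/dt = 0: 0.616(1 - 35.4/53.2) = 0.0331y*.
The bracket is 0.335, giving y* = 0.206/0.0331 = 6.23.

x* ≈ 35.4, y* ≈ 6.23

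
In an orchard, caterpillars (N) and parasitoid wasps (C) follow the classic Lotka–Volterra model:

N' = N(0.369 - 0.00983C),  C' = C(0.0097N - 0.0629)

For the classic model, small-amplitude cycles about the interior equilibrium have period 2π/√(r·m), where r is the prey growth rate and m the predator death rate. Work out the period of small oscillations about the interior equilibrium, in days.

Here r = 0.369 and m = 0.0629, so r·m = 0.0232.
ω = √0.0232 = 0.152 per day, hence T = 2π/ω ≈ 41.2 days.

T ≈ 41.2 days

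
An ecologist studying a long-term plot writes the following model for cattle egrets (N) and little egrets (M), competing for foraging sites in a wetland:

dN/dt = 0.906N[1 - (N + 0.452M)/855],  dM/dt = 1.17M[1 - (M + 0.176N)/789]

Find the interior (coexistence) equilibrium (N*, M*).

N* ≈ 541, M* ≈ 694

Setting both brackets to zero gives the nullclines N + 0.452M = 855 and 0.176N + M = 789.
Substituting M = 789 - 0.176N into the first: N(1 - 0.452·0.176) = 855 - 0.452·789.
So N* = 498/0.92 = 541, and then M* = 789 - 0.176·541 = 694.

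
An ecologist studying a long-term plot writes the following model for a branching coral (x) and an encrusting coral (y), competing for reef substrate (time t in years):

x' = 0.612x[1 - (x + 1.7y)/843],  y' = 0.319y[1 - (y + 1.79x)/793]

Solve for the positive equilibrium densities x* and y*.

x* ≈ 247, y* ≈ 350

Setting both brackets to zero gives the nullclines x + 1.7y = 843 and 1.79x + y = 793.
Substituting y = 793 - 1.79x into the first: x(1 - 1.7·1.79) = 843 - 1.7·793.
So x* = -505/-2.04 = 247, and then y* = 793 - 1.79·247 = 350.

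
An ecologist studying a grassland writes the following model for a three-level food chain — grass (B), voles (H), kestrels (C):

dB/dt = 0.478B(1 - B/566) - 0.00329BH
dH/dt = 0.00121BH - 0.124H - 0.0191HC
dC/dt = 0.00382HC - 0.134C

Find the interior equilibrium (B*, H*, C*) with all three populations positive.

B* ≈ 429, H* ≈ 35.1, C* ≈ 20.7

From dC/dt = 0: 0.00382H* = 0.134, so H* = 35.1.
From dB/dt = 0: 0.478(1 - B*/566) = 0.00329·35.1, giving B* = 566·(1 - 0.241) = 429.
From dH/dt = 0: 0.00121·429 - 0.124 = 0.0191C*, so C* = 0.396/0.0191 = 20.7.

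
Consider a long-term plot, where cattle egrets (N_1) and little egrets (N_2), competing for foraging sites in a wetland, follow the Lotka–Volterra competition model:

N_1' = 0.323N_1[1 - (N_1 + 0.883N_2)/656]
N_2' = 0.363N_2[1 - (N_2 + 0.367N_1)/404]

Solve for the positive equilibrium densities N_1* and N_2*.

N_1* ≈ 443, N_2* ≈ 242

Setting both brackets to zero gives the nullclines N_1 + 0.883N_2 = 656 and 0.367N_1 + N_2 = 404.
Substituting N_2 = 404 - 0.367N_1 into the first: N_1(1 - 0.883·0.367) = 656 - 0.883·404.
So N_1* = 299/0.676 = 443, and then N_2* = 404 - 0.367·443 = 242.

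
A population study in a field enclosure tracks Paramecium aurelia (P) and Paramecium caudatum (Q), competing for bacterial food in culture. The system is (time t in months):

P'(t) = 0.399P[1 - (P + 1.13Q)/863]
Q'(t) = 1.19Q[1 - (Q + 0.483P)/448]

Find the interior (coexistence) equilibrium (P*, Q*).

P* ≈ 785, Q* ≈ 68.6

Setting both brackets to zero gives the nullclines P + 1.13Q = 863 and 0.483P + Q = 448.
Substituting Q = 448 - 0.483P into the first: P(1 - 1.13·0.483) = 863 - 1.13·448.
So P* = 357/0.454 = 785, and then Q* = 448 - 0.483·785 = 68.6.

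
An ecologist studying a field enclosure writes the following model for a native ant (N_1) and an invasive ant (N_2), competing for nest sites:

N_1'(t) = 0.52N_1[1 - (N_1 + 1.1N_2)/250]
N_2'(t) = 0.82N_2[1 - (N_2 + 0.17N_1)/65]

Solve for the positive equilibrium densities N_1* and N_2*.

Setting both brackets to zero gives the nullclines N_1 + 1.1N_2 = 250 and 0.17N_1 + N_2 = 65.
Substituting N_2 = 65 - 0.17N_1 into the first: N_1(1 - 1.1·0.17) = 250 - 1.1·65.
So N_1* = 178/0.813 = 220, and then N_2* = 65 - 0.17·220 = 27.7.

N_1* ≈ 220, N_2* ≈ 27.7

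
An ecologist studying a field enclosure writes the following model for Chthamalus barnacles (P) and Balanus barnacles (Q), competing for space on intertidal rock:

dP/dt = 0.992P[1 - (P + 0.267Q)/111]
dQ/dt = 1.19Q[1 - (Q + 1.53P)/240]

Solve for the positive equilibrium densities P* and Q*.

Setting both brackets to zero gives the nullclines P + 0.267Q = 111 and 1.53P + Q = 240.
Substituting Q = 240 - 1.53P into the first: P(1 - 0.267·1.53) = 111 - 0.267·240.
So P* = 46.9/0.591 = 79.3, and then Q* = 240 - 1.53·79.3 = 119.

P* ≈ 79.3, Q* ≈ 119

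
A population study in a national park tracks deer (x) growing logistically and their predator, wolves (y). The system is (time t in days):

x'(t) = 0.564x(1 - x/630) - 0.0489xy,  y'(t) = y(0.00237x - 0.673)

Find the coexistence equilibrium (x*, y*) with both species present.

x* ≈ 284, y* ≈ 6.34

From dy/dt = 0 with y > 0: 0.00237x* = 0.673, so x* = 284.
Substitute into dx/dt = 0: 0.564(1 - 284/630) = 0.0489y*.
The bracket is 0.549, giving y* = 0.31/0.0489 = 6.34.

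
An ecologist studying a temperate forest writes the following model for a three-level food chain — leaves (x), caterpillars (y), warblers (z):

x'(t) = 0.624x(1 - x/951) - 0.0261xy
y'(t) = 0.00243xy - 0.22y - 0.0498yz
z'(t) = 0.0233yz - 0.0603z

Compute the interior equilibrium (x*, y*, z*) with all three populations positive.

x* ≈ 848, y* ≈ 2.59, z* ≈ 37

From dz/dt = 0: 0.0233y* = 0.0603, so y* = 2.59.
From dx/dt = 0: 0.624(1 - x*/951) = 0.0261·2.59, giving x* = 951·(1 - 0.108) = 848.
From dy/dt = 0: 0.00243·848 - 0.22 = 0.0498z*, so z* = 1.84/0.0498 = 37.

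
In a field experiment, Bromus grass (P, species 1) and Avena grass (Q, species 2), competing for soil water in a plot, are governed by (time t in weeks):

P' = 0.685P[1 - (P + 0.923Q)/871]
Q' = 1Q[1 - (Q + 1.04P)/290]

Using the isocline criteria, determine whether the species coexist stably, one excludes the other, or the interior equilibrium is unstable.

Compare the nullcline intercepts: K1/α12 = 871/0.923 = 944 > K2 = 290; K2/α21 = 290/1.04 = 279 < K1 = 871.
Since the inequalities point opposite ways, species 1 can invade but species 2 cannot.

species 1 excludes species 2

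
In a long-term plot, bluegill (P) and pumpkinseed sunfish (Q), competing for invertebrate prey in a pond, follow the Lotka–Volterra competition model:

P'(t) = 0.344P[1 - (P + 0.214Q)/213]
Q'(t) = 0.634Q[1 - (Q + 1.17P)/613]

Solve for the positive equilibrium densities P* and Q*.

P* ≈ 109, Q* ≈ 485

Setting both brackets to zero gives the nullclines P + 0.214Q = 213 and 1.17P + Q = 613.
Substituting Q = 613 - 1.17P into the first: P(1 - 0.214·1.17) = 213 - 0.214·613.
So P* = 81.8/0.75 = 109, and then Q* = 613 - 1.17·109 = 485.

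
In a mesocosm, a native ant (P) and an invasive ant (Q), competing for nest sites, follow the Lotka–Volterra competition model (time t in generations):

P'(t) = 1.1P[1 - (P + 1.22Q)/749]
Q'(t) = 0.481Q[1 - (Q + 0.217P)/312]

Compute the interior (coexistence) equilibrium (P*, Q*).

P* ≈ 501, Q* ≈ 203

Setting both brackets to zero gives the nullclines P + 1.22Q = 749 and 0.217P + Q = 312.
Substituting Q = 312 - 0.217P into the first: P(1 - 1.22·0.217) = 749 - 1.22·312.
So P* = 368/0.735 = 501, and then Q* = 312 - 0.217·501 = 203.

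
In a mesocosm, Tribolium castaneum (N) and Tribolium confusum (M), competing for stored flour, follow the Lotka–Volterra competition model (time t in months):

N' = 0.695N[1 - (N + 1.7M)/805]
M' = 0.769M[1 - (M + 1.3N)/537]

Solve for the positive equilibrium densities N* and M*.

N* ≈ 89.2, M* ≈ 421

Setting both brackets to zero gives the nullclines N + 1.7M = 805 and 1.3N + M = 537.
Substituting M = 537 - 1.3N into the first: N(1 - 1.7·1.3) = 805 - 1.7·537.
So N* = -108/-1.21 = 89.2, and then M* = 537 - 1.3·89.2 = 421.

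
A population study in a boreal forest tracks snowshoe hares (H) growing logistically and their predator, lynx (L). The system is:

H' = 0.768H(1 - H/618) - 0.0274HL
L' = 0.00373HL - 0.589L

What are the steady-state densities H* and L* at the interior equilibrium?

H* ≈ 158, L* ≈ 20.9

From dL/dt = 0 with L > 0: 0.00373H* = 0.589, so H* = 158.
Substitute into dH/dt = 0: 0.768(1 - 158/618) = 0.0274L*.
The bracket is 0.744, giving L* = 0.572/0.0274 = 20.9.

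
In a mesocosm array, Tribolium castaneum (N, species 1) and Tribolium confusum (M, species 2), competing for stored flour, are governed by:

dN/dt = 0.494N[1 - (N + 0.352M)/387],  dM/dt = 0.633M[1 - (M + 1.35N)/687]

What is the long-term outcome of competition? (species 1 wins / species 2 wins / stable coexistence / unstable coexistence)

stable coexistence

Compare the nullcline intercepts: K1/α12 = 387/0.352 = 1100 > K2 = 687; K2/α21 = 687/1.35 = 509 > K1 = 387.
Since both inequalities hold, each species can invade when rare, so the interior equilibrium is stable.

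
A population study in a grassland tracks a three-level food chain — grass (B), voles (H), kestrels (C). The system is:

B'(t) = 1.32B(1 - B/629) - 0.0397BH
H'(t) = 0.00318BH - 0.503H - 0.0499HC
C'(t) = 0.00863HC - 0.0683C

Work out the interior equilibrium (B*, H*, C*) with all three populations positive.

B* ≈ 479, H* ≈ 7.91, C* ≈ 20.5

From dC/dt = 0: 0.00863H* = 0.0683, so H* = 7.91.
From dB/dt = 0: 1.32(1 - B*/629) = 0.0397·7.91, giving B* = 629·(1 - 0.238) = 479.
From dH/dt = 0: 0.00318·479 - 0.503 = 0.0499C*, so C* = 1.02/0.0499 = 20.5.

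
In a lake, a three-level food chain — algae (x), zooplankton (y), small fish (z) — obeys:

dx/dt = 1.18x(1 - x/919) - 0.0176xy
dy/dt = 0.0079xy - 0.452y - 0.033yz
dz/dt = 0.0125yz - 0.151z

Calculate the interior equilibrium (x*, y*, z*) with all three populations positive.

From dz/dt = 0: 0.0125y* = 0.151, so y* = 12.1.
From dx/dt = 0: 1.18(1 - x*/919) = 0.0176·12.1, giving x* = 919·(1 - 0.18) = 753.
From dy/dt = 0: 0.0079·753 - 0.452 = 0.033z*, so z* = 5.5/0.033 = 167.

x* ≈ 753, y* ≈ 12.1, z* ≈ 167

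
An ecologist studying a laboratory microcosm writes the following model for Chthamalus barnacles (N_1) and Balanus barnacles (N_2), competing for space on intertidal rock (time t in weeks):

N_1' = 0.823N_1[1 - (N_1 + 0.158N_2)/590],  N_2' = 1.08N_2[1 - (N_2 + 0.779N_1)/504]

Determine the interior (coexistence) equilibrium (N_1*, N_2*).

Setting both brackets to zero gives the nullclines N_1 + 0.158N_2 = 590 and 0.779N_1 + N_2 = 504.
Substituting N_2 = 504 - 0.779N_1 into the first: N_1(1 - 0.158·0.779) = 590 - 0.158·504.
So N_1* = 510/0.877 = 582, and then N_2* = 504 - 0.779·582 = 50.6.

N_1* ≈ 582, N_2* ≈ 50.6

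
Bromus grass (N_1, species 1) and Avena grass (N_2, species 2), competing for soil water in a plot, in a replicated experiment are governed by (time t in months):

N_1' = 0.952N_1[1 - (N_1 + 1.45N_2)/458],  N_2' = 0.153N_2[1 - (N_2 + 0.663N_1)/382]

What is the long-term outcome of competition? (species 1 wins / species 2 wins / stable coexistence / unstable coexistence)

species 2 excludes species 1

Compare the nullcline intercepts: K1/α12 = 458/1.45 = 316 < K2 = 382; K2/α21 = 382/0.663 = 576 > K1 = 458.
Since the inequalities point opposite ways, species 2 can invade but species 1 cannot.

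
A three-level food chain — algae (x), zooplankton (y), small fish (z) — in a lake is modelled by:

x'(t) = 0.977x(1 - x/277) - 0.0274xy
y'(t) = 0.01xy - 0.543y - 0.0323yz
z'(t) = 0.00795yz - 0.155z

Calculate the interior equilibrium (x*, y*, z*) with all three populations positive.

x* ≈ 126, y* ≈ 19.5, z* ≈ 22.1

From dz/dt = 0: 0.00795y* = 0.155, so y* = 19.5.
From dx/dt = 0: 0.977(1 - x*/277) = 0.0274·19.5, giving x* = 277·(1 - 0.547) = 126.
From dy/dt = 0: 0.01·126 - 0.543 = 0.0323z*, so z* = 0.712/0.0323 = 22.1.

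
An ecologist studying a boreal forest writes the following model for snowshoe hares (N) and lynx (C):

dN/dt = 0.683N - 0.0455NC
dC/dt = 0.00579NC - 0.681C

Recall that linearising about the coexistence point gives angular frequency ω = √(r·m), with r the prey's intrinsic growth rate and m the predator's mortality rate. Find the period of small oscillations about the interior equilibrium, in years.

T ≈ 9.21 years

Here r = 0.683 and m = 0.681, so r·m = 0.465.
ω = √0.465 = 0.682 per year, hence T = 2π/ω ≈ 9.21 years.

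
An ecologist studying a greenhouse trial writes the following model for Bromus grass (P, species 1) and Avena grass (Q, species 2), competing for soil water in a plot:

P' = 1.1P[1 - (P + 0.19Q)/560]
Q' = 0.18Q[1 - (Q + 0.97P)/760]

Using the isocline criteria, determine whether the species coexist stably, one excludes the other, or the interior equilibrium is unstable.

stable coexistence

Compare the nullcline intercepts: K1/α12 = 560/0.19 = 2950 > K2 = 760; K2/α21 = 760/0.97 = 784 > K1 = 560.
Since both inequalities hold, each species can invade when rare, so the interior equilibrium is stable.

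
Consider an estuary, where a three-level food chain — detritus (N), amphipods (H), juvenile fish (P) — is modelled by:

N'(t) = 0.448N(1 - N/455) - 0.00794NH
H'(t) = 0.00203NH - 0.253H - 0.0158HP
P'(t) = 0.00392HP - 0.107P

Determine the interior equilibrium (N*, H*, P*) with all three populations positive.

N* ≈ 235, H* ≈ 27.3, P* ≈ 14.2

From dP/dt = 0: 0.00392H* = 0.107, so H* = 27.3.
From dN/dt = 0: 0.448(1 - N*/455) = 0.00794·27.3, giving N* = 455·(1 - 0.484) = 235.
From dH/dt = 0: 0.00203·235 - 0.253 = 0.0158P*, so P* = 0.224/0.0158 = 14.2.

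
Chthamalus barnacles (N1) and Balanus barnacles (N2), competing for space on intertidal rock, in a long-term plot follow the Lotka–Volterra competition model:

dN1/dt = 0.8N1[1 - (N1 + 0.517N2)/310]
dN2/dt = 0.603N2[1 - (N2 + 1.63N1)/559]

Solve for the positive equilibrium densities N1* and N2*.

N1* ≈ 133, N2* ≈ 341

Setting both brackets to zero gives the nullclines N1 + 0.517N2 = 310 and 1.63N1 + N2 = 559.
Substituting N2 = 559 - 1.63N1 into the first: N1(1 - 0.517·1.63) = 310 - 0.517·559.
So N1* = 21/0.157 = 133, and then N2* = 559 - 1.63·133 = 341.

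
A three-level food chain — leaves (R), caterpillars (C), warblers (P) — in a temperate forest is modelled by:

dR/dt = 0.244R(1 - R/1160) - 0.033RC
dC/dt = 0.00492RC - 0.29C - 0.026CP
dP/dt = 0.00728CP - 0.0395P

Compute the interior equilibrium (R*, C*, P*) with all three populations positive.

From dP/dt = 0: 0.00728C* = 0.0395, so C* = 5.43.
From dR/dt = 0: 0.244(1 - R*/1160) = 0.033·5.43, giving R* = 1160·(1 - 0.734) = 309.
From dC/dt = 0: 0.00492·309 - 0.29 = 0.026P*, so P* = 1.23/0.026 = 47.3.

R* ≈ 309, C* ≈ 5.43, P* ≈ 47.3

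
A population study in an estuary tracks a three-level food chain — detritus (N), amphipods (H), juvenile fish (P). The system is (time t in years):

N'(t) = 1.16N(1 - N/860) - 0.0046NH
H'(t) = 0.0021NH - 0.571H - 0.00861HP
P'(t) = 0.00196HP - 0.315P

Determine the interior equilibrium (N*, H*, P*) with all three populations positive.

From dP/dt = 0: 0.00196H* = 0.315, so H* = 161.
From dN/dt = 0: 1.16(1 - N*/860) = 0.0046·161, giving N* = 860·(1 - 0.637) = 312.
From dH/dt = 0: 0.0021·312 - 0.571 = 0.00861P*, so P* = 0.084/0.00861 = 9.76.

N* ≈ 312, H* ≈ 161, P* ≈ 9.76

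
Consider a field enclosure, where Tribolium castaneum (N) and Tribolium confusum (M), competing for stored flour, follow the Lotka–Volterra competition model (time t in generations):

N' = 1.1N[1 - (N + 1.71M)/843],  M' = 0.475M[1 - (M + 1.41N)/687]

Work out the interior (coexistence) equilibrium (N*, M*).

Setting both brackets to zero gives the nullclines N + 1.71M = 843 and 1.41N + M = 687.
Substituting M = 687 - 1.41N into the first: N(1 - 1.71·1.41) = 843 - 1.71·687.
So N* = -332/-1.41 = 235, and then M* = 687 - 1.41·235 = 355.

N* ≈ 235, M* ≈ 355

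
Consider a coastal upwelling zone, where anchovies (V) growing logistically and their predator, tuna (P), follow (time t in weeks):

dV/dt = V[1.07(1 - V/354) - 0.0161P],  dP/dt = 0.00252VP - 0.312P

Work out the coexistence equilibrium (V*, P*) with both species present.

From dP/dt = 0 with P > 0: 0.00252V* = 0.312, so V* = 124.
Substitute into dV/dt = 0: 1.07(1 - 124/354) = 0.0161P*.
The bracket is 0.65, giving P* = 0.696/0.0161 = 43.2.

V* ≈ 124, P* ≈ 43.2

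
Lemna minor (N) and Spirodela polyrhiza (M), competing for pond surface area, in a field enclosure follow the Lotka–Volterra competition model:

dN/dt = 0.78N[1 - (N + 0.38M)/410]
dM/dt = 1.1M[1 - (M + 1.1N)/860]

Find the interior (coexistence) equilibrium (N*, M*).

N* ≈ 143, M* ≈ 703

Setting both brackets to zero gives the nullclines N + 0.38M = 410 and 1.1N + M = 860.
Substituting M = 860 - 1.1N into the first: N(1 - 0.38·1.1) = 410 - 0.38·860.
So N* = 83.2/0.582 = 143, and then M* = 860 - 1.1·143 = 703.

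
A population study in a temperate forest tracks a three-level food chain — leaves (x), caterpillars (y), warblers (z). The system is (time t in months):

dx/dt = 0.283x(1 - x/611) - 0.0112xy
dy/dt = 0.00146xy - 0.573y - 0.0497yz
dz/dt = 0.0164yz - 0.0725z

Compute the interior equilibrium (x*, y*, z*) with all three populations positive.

x* ≈ 504, y* ≈ 4.42, z* ≈ 3.28

From dz/dt = 0: 0.0164y* = 0.0725, so y* = 4.42.
From dx/dt = 0: 0.283(1 - x*/611) = 0.0112·4.42, giving x* = 611·(1 - 0.175) = 504.
From dy/dt = 0: 0.00146·504 - 0.573 = 0.0497z*, so z* = 0.163/0.0497 = 3.28.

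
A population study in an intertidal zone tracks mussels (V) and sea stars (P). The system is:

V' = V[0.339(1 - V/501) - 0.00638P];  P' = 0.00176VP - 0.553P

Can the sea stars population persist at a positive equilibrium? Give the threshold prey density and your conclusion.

The predator equation gives dP/dt > 0 only when V > 0.553/0.00176 = 314.
Without the predator, V → K = 501. Since 501 > 314, the predator can invade and persist.

Threshold V = 314; K > 314, so yes, the predator persists.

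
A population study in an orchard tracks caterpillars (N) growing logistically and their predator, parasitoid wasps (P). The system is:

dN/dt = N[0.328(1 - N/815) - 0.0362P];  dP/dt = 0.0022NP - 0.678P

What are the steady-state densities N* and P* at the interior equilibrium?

From dP/dt = 0 with P > 0: 0.0022N* = 0.678, so N* = 308.
Substitute into dN/dt = 0: 0.328(1 - 308/815) = 0.0362P*.
The bracket is 0.622, giving P* = 0.204/0.0362 = 5.63.

N* ≈ 308, P* ≈ 5.63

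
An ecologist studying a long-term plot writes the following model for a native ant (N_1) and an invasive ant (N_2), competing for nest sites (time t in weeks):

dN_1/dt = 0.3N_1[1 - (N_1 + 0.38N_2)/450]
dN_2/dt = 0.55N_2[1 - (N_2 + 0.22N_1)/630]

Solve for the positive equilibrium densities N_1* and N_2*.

N_1* ≈ 230, N_2* ≈ 579

Setting both brackets to zero gives the nullclines N_1 + 0.38N_2 = 450 and 0.22N_1 + N_2 = 630.
Substituting N_2 = 630 - 0.22N_1 into the first: N_1(1 - 0.38·0.22) = 450 - 0.38·630.
So N_1* = 211/0.916 = 230, and then N_2* = 630 - 0.22·230 = 579.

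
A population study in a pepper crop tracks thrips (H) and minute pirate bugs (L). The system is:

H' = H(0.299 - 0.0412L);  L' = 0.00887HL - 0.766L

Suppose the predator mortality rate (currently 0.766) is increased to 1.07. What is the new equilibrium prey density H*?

At the interior fixed point, setting dL/dt = 0 with L > 0 fixes H* = (predator death rate)/(HL coefficient) — independent of the other coefficients.
With the change, H* = 1.07/0.00887 = 121; it rises from 86.4.

H* ≈ 121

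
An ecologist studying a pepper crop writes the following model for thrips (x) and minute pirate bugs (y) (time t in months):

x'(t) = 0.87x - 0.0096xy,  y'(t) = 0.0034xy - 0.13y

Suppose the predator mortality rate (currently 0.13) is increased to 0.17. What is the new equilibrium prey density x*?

x* ≈ 50

At the interior fixed point, setting dy/dt = 0 with y > 0 fixes x* = (predator death rate)/(xy coefficient) — independent of the other coefficients.
With the change, x* = 0.17/0.0034 = 50; it rises from 38.2.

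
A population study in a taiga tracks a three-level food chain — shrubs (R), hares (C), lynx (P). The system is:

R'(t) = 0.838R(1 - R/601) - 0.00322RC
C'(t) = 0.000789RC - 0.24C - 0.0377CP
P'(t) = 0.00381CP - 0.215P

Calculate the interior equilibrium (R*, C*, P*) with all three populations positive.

R* ≈ 471, C* ≈ 56.4, P* ≈ 3.48

From dP/dt = 0: 0.00381C* = 0.215, so C* = 56.4.
From dR/dt = 0: 0.838(1 - R*/601) = 0.00322·56.4, giving R* = 601·(1 - 0.217) = 471.
From dC/dt = 0: 0.000789·471 - 0.24 = 0.0377P*, so P* = 0.131/0.0377 = 3.48.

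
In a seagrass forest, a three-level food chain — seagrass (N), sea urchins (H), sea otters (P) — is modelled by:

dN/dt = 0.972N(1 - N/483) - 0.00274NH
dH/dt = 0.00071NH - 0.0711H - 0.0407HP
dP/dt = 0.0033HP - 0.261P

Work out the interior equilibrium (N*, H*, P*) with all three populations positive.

N* ≈ 375, H* ≈ 79.1, P* ≈ 4.8

From dP/dt = 0: 0.0033H* = 0.261, so H* = 79.1.
From dN/dt = 0: 0.972(1 - N*/483) = 0.00274·79.1, giving N* = 483·(1 - 0.223) = 375.
From dH/dt = 0: 0.00071·375 - 0.0711 = 0.0407P*, so P* = 0.195/0.0407 = 4.8.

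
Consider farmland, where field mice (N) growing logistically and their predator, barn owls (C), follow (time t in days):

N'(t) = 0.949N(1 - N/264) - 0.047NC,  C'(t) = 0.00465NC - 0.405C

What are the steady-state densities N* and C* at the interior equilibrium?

From dC/dt = 0 with C > 0: 0.00465N* = 0.405, so N* = 87.1.
Substitute into dN/dt = 0: 0.949(1 - 87.1/264) = 0.047C*.
The bracket is 0.67, giving C* = 0.636/0.047 = 13.5.

N* ≈ 87.1, C* ≈ 13.5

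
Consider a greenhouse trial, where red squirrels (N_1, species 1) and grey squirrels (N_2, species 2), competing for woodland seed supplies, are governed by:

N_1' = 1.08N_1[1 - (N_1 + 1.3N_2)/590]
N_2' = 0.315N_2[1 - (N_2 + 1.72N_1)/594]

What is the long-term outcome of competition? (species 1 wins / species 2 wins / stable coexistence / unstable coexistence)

Compare the nullcline intercepts: K1/α12 = 590/1.3 = 454 < K2 = 594; K2/α21 = 594/1.72 = 345 < K1 = 590.
Since both are reversed, neither can invade when rare; the interior point is a saddle.

unstable coexistence (outcome depends on initial conditions)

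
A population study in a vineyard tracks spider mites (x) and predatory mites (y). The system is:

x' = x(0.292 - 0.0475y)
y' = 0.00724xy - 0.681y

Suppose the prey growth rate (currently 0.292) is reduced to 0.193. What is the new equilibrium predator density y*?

y* ≈ 4.06

At the interior fixed point, setting dx/dt = 0 with x > 0 fixes y* = (prey growth rate)/(xy coefficient) — independent of the other coefficients.
With the change, y* = 0.193/0.0475 = 4.06; it falls from 6.15.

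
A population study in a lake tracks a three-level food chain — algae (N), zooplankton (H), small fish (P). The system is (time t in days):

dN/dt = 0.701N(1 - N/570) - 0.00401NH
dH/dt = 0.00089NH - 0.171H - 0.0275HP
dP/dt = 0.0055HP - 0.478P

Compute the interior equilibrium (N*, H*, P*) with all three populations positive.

N* ≈ 287, H* ≈ 86.9, P* ≈ 3.06

From dP/dt = 0: 0.0055H* = 0.478, so H* = 86.9.
From dN/dt = 0: 0.701(1 - N*/570) = 0.00401·86.9, giving N* = 570·(1 - 0.497) = 287.
From dH/dt = 0: 0.00089·287 - 0.171 = 0.0275P*, so P* = 0.0841/0.0275 = 3.06.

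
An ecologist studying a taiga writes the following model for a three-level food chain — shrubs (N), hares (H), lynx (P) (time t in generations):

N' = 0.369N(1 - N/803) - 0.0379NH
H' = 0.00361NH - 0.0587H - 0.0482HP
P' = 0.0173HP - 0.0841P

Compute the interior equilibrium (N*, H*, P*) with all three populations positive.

N* ≈ 402, H* ≈ 4.86, P* ≈ 28.9

From dP/dt = 0: 0.0173H* = 0.0841, so H* = 4.86.
From dN/dt = 0: 0.369(1 - N*/803) = 0.0379·4.86, giving N* = 803·(1 - 0.499) = 402.
From dH/dt = 0: 0.00361·402 - 0.0587 = 0.0482P*, so P* = 1.39/0.0482 = 28.9.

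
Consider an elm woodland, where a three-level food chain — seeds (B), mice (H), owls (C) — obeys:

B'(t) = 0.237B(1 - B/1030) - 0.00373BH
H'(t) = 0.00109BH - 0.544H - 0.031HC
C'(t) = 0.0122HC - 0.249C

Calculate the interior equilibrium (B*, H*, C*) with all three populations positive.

B* ≈ 699, H* ≈ 20.4, C* ≈ 7.03

From dC/dt = 0: 0.0122H* = 0.249, so H* = 20.4.
From dB/dt = 0: 0.237(1 - B*/1030) = 0.00373·20.4, giving B* = 1030·(1 - 0.321) = 699.
From dH/dt = 0: 0.00109·699 - 0.544 = 0.031C*, so C* = 0.218/0.031 = 7.03.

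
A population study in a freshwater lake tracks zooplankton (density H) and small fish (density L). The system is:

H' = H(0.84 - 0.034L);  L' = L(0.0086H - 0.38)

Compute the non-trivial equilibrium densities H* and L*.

Set dL/dt = 0 with L > 0: 0.0086H - 0.38 = 0, so H* = 0.38/0.0086 = 44.2.
Set dH/dt = 0 with H > 0: 0.84 - 0.034L = 0, so L* = 0.84/0.034 = 24.7.

H* ≈ 44.2, L* ≈ 24.7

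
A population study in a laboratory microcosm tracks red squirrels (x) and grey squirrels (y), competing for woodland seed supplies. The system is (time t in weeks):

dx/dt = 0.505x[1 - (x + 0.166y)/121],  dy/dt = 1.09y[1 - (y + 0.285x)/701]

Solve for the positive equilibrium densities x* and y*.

Setting both brackets to zero gives the nullclines x + 0.166y = 121 and 0.285x + y = 701.
Substituting y = 701 - 0.285x into the first: x(1 - 0.166·0.285) = 121 - 0.166·701.
So x* = 4.63/0.953 = 4.86, and then y* = 701 - 0.285·4.86 = 700.

x* ≈ 4.86, y* ≈ 700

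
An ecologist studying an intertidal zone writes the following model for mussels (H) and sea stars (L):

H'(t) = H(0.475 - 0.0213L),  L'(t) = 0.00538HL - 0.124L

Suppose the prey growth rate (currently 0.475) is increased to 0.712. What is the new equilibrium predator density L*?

L* ≈ 33.4

At the interior fixed point, setting dH/dt = 0 with H > 0 fixes L* = (prey growth rate)/(HL coefficient) — independent of the other coefficients.
With the change, L* = 0.712/0.0213 = 33.4; it rises from 22.3.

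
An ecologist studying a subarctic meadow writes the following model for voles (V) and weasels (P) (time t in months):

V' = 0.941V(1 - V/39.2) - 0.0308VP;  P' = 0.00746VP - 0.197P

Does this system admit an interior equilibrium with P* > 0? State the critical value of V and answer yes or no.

The predator equation gives dP/dt > 0 only when V > 0.197/0.00746 = 26.4.
Without the predator, V → K = 39.2. Since 39.2 > 26.4, the predator can invade and persist.

Threshold V = 26.4; K > 26.4, so yes, the predator persists.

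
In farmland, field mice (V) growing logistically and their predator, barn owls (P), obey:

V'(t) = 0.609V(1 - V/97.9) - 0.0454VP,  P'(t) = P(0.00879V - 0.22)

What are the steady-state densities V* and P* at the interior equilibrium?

From dP/dt = 0 with P > 0: 0.00879V* = 0.22, so V* = 25.
Substitute into dV/dt = 0: 0.609(1 - 25/97.9) = 0.0454P*.
The bracket is 0.744, giving P* = 0.453/0.0454 = 9.98.

V* ≈ 25, P* ≈ 9.98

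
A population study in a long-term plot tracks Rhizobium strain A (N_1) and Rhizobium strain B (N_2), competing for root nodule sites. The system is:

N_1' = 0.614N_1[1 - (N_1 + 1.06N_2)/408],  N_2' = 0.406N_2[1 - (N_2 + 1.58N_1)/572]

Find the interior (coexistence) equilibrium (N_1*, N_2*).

N_1* ≈ 294, N_2* ≈ 108

Setting both brackets to zero gives the nullclines N_1 + 1.06N_2 = 408 and 1.58N_1 + N_2 = 572.
Substituting N_2 = 572 - 1.58N_1 into the first: N_1(1 - 1.06·1.58) = 408 - 1.06·572.
So N_1* = -198/-0.675 = 294, and then N_2* = 572 - 1.58·294 = 108.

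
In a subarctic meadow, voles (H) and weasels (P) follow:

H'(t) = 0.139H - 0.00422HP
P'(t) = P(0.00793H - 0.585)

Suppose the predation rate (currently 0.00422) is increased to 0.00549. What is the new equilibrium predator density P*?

At the interior fixed point, setting dH/dt = 0 with H > 0 fixes P* = (prey growth rate)/(HP coefficient) — independent of the other coefficients.
With the change, P* = 0.139/0.00549 = 25.3; it falls from 32.9.

P* ≈ 25.3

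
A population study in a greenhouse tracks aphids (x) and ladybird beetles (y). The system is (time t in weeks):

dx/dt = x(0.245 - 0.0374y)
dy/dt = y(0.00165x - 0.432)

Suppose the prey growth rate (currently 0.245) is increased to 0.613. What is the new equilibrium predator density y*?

y* ≈ 16.4

At the interior fixed point, setting dx/dt = 0 with x > 0 fixes y* = (prey growth rate)/(xy coefficient) — independent of the other coefficients.
With the change, y* = 0.613/0.0374 = 16.4; it rises from 6.55.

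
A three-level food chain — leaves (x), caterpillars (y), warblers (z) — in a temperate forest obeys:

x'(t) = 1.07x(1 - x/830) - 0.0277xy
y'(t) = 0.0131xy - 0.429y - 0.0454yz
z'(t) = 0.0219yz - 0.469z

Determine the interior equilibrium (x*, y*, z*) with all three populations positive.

x* ≈ 370, y* ≈ 21.4, z* ≈ 97.3

From dz/dt = 0: 0.0219y* = 0.469, so y* = 21.4.
From dx/dt = 0: 1.07(1 - x*/830) = 0.0277·21.4, giving x* = 830·(1 - 0.554) = 370.
From dy/dt = 0: 0.0131·370 - 0.429 = 0.0454z*, so z* = 4.42/0.0454 = 97.3.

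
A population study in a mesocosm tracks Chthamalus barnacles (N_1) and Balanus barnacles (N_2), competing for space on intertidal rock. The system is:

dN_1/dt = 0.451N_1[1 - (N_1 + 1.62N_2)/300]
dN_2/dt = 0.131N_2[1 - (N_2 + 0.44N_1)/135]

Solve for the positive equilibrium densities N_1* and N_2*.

Setting both brackets to zero gives the nullclines N_1 + 1.62N_2 = 300 and 0.44N_1 + N_2 = 135.
Substituting N_2 = 135 - 0.44N_1 into the first: N_1(1 - 1.62·0.44) = 300 - 1.62·135.
So N_1* = 81.3/0.287 = 283, and then N_2* = 135 - 0.44·283 = 10.4.

N_1* ≈ 283, N_2* ≈ 10.4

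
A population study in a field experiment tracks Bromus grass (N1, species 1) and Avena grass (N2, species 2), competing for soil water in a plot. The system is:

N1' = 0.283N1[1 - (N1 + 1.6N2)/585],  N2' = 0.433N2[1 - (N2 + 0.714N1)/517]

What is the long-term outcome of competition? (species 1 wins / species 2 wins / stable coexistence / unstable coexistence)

species 2 excludes species 1

Compare the nullcline intercepts: K1/α12 = 585/1.6 = 366 < K2 = 517; K2/α21 = 517/0.714 = 724 > K1 = 585.
Since the inequalities point opposite ways, species 2 can invade but species 1 cannot.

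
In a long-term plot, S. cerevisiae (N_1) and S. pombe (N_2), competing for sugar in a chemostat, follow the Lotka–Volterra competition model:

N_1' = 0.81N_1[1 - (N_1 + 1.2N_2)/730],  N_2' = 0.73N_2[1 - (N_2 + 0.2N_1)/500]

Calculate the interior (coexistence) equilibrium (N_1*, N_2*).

N_1* ≈ 171, N_2* ≈ 466

Setting both brackets to zero gives the nullclines N_1 + 1.2N_2 = 730 and 0.2N_1 + N_2 = 500.
Substituting N_2 = 500 - 0.2N_1 into the first: N_1(1 - 1.2·0.2) = 730 - 1.2·500.
So N_1* = 130/0.76 = 171, and then N_2* = 500 - 0.2·171 = 466.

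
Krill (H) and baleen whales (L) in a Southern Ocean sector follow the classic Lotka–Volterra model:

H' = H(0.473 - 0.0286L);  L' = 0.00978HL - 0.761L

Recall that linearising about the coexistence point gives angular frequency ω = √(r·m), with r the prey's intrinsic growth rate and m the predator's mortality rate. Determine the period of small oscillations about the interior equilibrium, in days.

Here r = 0.473 and m = 0.761, so r·m = 0.36.
ω = √0.36 = 0.6 per day, hence T = 2π/ω ≈ 10.5 days.

T ≈ 10.5 days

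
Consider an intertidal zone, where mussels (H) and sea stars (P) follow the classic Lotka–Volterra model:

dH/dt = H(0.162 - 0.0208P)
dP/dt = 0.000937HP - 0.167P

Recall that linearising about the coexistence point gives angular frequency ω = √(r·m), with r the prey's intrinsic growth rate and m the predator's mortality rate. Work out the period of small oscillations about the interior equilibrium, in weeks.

T ≈ 38.2 weeks

Here r = 0.162 and m = 0.167, so r·m = 0.0271.
ω = √0.0271 = 0.164 per week, hence T = 2π/ω ≈ 38.2 weeks.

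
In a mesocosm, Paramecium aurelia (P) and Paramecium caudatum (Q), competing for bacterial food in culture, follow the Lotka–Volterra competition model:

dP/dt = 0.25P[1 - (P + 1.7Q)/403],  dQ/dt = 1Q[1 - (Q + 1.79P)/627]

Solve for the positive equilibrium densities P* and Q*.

Setting both brackets to zero gives the nullclines P + 1.7Q = 403 and 1.79P + Q = 627.
Substituting Q = 627 - 1.79P into the first: P(1 - 1.7·1.79) = 403 - 1.7·627.
So P* = -663/-2.04 = 324, and then Q* = 627 - 1.79·324 = 46.2.

P* ≈ 324, Q* ≈ 46.2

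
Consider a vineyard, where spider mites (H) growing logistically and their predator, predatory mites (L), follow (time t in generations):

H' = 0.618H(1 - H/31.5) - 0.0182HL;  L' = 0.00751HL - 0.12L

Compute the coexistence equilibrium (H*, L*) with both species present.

From dL/dt = 0 with L > 0: 0.00751H* = 0.12, so H* = 16.
Substitute into dH/dt = 0: 0.618(1 - 16/31.5) = 0.0182L*.
The bracket is 0.493, giving L* = 0.305/0.0182 = 16.7.

H* ≈ 16, L* ≈ 16.7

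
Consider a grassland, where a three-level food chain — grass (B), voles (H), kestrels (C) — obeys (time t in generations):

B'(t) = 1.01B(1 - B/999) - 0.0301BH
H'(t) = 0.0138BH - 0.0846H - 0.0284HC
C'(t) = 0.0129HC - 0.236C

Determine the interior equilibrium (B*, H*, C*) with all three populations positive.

From dC/dt = 0: 0.0129H* = 0.236, so H* = 18.3.
From dB/dt = 0: 1.01(1 - B*/999) = 0.0301·18.3, giving B* = 999·(1 - 0.545) = 454.
From dH/dt = 0: 0.0138·454 - 0.0846 = 0.0284C*, so C* = 6.19/0.0284 = 218.

B* ≈ 454, H* ≈ 18.3, C* ≈ 218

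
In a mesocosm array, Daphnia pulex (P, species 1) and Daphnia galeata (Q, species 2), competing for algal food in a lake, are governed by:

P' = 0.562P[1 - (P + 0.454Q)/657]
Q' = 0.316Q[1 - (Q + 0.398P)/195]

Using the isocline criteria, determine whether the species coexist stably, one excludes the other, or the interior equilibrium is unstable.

Compare the nullcline intercepts: K1/α12 = 657/0.454 = 1450 > K2 = 195; K2/α21 = 195/0.398 = 490 < K1 = 657.
Since the inequalities point opposite ways, species 1 can invade but species 2 cannot.

species 1 excludes species 2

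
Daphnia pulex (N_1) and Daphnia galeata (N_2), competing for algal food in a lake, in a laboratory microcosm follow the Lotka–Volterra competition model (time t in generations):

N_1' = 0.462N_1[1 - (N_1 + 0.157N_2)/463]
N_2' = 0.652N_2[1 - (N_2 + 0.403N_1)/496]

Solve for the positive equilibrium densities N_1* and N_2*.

Setting both brackets to zero gives the nullclines N_1 + 0.157N_2 = 463 and 0.403N_1 + N_2 = 496.
Substituting N_2 = 496 - 0.403N_1 into the first: N_1(1 - 0.157·0.403) = 463 - 0.157·496.
So N_1* = 385/0.937 = 411, and then N_2* = 496 - 0.403·411 = 330.

N_1* ≈ 411, N_2* ≈ 330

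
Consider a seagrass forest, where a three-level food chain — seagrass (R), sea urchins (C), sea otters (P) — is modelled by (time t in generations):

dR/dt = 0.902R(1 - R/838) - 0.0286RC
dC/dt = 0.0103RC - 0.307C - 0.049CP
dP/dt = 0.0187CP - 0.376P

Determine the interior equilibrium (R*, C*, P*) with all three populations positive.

R* ≈ 304, C* ≈ 20.1, P* ≈ 57.6

From dP/dt = 0: 0.0187C* = 0.376, so C* = 20.1.
From dR/dt = 0: 0.902(1 - R*/838) = 0.0286·20.1, giving R* = 838·(1 - 0.638) = 304.
From dC/dt = 0: 0.0103·304 - 0.307 = 0.049P*, so P* = 2.82/0.049 = 57.6.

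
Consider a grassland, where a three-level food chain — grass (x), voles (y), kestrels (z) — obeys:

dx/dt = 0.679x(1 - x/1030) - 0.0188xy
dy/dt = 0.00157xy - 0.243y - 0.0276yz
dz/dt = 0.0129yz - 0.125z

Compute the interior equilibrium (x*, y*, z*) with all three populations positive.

x* ≈ 754, y* ≈ 9.69, z* ≈ 34.1

From dz/dt = 0: 0.0129y* = 0.125, so y* = 9.69.
From dx/dt = 0: 0.679(1 - x*/1030) = 0.0188·9.69, giving x* = 1030·(1 - 0.268) = 754.
From dy/dt = 0: 0.00157·754 - 0.243 = 0.0276z*, so z* = 0.94/0.0276 = 34.1.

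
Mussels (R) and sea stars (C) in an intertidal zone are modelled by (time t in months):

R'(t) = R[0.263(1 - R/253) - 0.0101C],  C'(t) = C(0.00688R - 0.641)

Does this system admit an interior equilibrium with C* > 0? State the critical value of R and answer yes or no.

Threshold R = 93.2; K > 93.2, so yes, the predator persists.

The predator equation gives dC/dt > 0 only when R > 0.641/0.00688 = 93.2.
Without the predator, R → K = 253. Since 253 > 93.2, the predator can invade and persist.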